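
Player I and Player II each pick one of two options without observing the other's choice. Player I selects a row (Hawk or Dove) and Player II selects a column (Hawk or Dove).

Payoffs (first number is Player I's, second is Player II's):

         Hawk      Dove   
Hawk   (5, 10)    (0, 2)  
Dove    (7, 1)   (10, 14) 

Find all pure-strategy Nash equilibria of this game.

(Dove, Dove)

(Hawk, Hawk): Player I prefers Dove (7 > 5) — not an equilibrium.
(Hawk, Dove): Player I prefers Dove (10 > 0); Player II prefers Hawk (10 > 2) — not an equilibrium.
(Dove, Hawk): Player II prefers Dove (14 > 1) — not an equilibrium.
(Dove, Dove): Player I gets 10 ≥ 0 from Hawk, and Player II gets 14 ≥ 1 from Hawk — Nash equilibrium.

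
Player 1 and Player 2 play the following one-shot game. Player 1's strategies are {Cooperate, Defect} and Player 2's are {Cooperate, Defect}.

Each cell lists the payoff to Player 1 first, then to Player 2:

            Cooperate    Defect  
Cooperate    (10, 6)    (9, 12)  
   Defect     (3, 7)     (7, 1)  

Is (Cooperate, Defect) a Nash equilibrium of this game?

At (Cooperate, Defect), Player 1 earns 9; switching to Defect would give 7, so Player 1 has no profitable deviation.
Player 2 earns 12; switching to Cooperate would give 6, so Player 2 has no profitable deviation.
Neither player can gain by a unilateral deviation, so this profile is a Nash equilibrium.

Yes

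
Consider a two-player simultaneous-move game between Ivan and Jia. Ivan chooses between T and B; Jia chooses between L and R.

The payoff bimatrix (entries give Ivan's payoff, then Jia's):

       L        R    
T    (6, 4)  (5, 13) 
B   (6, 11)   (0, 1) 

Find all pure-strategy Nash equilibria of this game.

(T, R) and (B, L)

(T, L): Jia prefers R (13 > 4) — not an equilibrium.
(T, R): Ivan gets 5 ≥ 0 from B, and Jia gets 13 ≥ 4 from L — Nash equilibrium.
(B, L): Ivan gets 6 ≥ 6 from T, and Jia gets 11 ≥ 1 from R — Nash equilibrium.
(B, R): Ivan prefers T (5 > 0); Jia prefers L (11 > 1) — not an equilibrium.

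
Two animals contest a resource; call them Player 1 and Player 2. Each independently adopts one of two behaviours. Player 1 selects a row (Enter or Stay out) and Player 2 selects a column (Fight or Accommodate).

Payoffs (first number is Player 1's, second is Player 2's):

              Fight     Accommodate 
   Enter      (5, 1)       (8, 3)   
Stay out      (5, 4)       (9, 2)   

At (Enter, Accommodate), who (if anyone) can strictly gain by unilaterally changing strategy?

Player 1 at (Enter, Accommodate) earns 8; deviating to Stay out yields 9 — a strict improvement.
Player 2 earns 3; deviating to Fight yields 1 — not better.
Only Player 1 has a strictly profitable deviation.

Player 1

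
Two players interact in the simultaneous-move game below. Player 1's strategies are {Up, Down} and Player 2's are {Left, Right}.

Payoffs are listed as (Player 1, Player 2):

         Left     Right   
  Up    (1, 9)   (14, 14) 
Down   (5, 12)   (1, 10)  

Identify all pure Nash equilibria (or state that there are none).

(Up, Right) and (Down, Left)

(Up, Left): Player 1 prefers Down (5 > 1); Player 2 prefers Right (14 > 9) — not an equilibrium.
(Up, Right): Player 1 gets 14 ≥ 1 from Down, and Player 2 gets 14 ≥ 9 from Left — Nash equilibrium.
(Down, Left): Player 1 gets 5 ≥ 1 from Up, and Player 2 gets 12 ≥ 10 from Right — Nash equilibrium.
(Down, Right): Player 1 prefers Up (14 > 1); Player 2 prefers Left (12 > 10) — not an equilibrium.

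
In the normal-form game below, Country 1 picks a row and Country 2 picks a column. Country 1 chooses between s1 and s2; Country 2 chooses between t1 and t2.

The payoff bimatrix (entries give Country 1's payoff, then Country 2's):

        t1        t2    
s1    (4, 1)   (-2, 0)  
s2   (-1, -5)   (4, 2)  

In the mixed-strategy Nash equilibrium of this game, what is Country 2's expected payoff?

1/4

First find x, the probability Country 1 plays s1, from Country 2's indifference between t1 and t2: x − 5(1−x) = 2(1−x), giving x = 7/8.
Since Country 2 is indifferent in equilibrium, Country 2's expected payoff equals the payoff from either column against (7/8, 1/8). Using t1: (7/8) − 5(1/8) = 1/4.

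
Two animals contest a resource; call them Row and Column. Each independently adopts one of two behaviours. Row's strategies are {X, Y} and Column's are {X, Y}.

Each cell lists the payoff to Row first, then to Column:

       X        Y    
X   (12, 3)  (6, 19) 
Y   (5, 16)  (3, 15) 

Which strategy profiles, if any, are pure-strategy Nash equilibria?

(X, Y)

(X, X): Column prefers Y (19 > 3) — not an equilibrium.
(X, Y): Row gets 6 ≥ 3 from Y, and Column gets 19 ≥ 3 from X — Nash equilibrium.
(Y, X): Row prefers X (12 > 5) — not an equilibrium.
(Y, Y): Row prefers X (6 > 3); Column prefers X (16 > 15) — not an equilibrium.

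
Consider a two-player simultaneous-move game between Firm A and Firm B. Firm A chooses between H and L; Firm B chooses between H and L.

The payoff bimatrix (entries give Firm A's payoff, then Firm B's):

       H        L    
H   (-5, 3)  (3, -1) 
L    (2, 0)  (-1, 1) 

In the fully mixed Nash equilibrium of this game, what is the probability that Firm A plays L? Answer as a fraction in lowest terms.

Let p be the probability that Firm A plays H. In a completely mixed equilibrium, Firm B must be indifferent between H and L.
Firm B's expected payoff from H is 3p; from L it is −p + (1−p).
Setting these equal: 3p = −2p + 1, so p = 1/5.
Therefore Firm A plays L with probability 1 − 1/5 = 4/5.

4/5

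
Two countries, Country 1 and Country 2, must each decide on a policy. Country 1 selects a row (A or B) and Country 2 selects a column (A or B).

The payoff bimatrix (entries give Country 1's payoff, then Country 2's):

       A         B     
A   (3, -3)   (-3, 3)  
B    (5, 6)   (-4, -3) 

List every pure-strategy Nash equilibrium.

(A, B) and (B, A)

(A, A): Country 1 prefers B (5 > 3); Country 2 prefers B (3 > -3) — not an equilibrium.
(A, B): Country 1 gets -3 ≥ -4 from B, and Country 2 gets 3 ≥ -3 from A — Nash equilibrium.
(B, A): Country 1 gets 5 ≥ 3 from A, and Country 2 gets 6 ≥ -3 from B — Nash equilibrium.
(B, B): Country 1 prefers A (-3 > -4); Country 2 prefers A (6 > -3) — not an equilibrium.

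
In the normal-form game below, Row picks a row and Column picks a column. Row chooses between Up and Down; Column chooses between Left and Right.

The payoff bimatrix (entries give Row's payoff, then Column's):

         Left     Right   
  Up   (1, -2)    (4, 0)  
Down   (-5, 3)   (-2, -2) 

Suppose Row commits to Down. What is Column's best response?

Against Down, Column earns 3 from Left and -2 from Right.
So Left is the best response.

Left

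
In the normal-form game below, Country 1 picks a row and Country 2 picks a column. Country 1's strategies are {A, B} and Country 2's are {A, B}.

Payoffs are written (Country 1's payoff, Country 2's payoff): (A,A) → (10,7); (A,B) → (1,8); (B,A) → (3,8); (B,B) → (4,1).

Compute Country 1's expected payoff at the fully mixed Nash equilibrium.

37/10

First find q, the probability Country 2 plays A, from Country 1's indifference between A and B: 10q + (1−q) = 3q + 4(1−q), giving q = 3/10.
Since Country 1 is indifferent in equilibrium, Country 1's expected payoff equals the payoff from either row against (3/10, 7/10). Using A: 10(3/10) + (7/10) = 37/10.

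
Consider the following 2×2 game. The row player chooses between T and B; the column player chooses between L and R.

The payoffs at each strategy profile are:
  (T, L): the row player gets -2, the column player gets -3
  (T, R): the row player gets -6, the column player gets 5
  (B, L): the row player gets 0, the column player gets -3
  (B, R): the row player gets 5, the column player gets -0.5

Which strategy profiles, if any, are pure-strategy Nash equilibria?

(T, L): the row player prefers B (0 > -2); the column player prefers R (5 > -3) — not an equilibrium.
(T, R): the row player prefers B (5 > -6) — not an equilibrium.
(B, L): the column player prefers R (-0.5 > -3) — not an equilibrium.
(B, R): the row player gets 5 ≥ -6 from T, and the column player gets -0.5 ≥ -3 from L — Nash equilibrium.

(B, R)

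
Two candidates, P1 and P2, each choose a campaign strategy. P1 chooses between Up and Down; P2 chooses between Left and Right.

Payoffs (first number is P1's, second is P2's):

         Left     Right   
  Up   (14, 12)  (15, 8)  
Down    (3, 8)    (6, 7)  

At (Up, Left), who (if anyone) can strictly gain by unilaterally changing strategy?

Neither

P1 at (Up, Left) earns 14; deviating to Down yields 3 — not better.
P2 earns 12; deviating to Right yields 8 — not better.
Neither player can strictly improve; the profile is a Nash equilibrium.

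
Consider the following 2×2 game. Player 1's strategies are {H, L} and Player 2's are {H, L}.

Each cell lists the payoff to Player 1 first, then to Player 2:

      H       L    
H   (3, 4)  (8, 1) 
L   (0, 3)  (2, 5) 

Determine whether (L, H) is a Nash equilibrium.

No

At (L, H), Player 1 earns 0; switching to H would give 3, so Player 1 would deviate.
Player 2 earns 3; switching to L would give 5, so Player 2 would deviate.
Since at least one player can profitably deviate, this is not a Nash equilibrium.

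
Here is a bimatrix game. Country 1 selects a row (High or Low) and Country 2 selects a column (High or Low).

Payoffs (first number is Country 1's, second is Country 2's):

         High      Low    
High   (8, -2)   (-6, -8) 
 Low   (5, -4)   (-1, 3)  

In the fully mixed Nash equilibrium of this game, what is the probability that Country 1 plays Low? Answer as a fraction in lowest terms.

Let p be the probability that Country 1 plays High. In a completely mixed equilibrium, Country 2 must be indifferent between High and Low.
Country 2's expected payoff from High is −2p − 4(1−p); from Low it is −8p + 3(1−p).
Setting these equal: 2p − 4 = −11p + 3, so p = 7/13.
Therefore Country 1 plays Low with probability 1 − 7/13 = 6/13.

6/13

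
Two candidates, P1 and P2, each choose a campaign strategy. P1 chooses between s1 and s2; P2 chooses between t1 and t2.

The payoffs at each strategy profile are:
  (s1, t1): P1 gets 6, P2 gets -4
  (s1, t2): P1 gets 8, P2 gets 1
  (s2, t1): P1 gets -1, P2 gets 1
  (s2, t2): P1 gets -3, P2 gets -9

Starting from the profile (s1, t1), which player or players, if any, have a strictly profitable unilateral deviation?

P1 at (s1, t1) earns 6; deviating to s2 yields -1 — not better.
P2 earns -4; deviating to t2 yields 1 — a strict improvement.
Only P2 has a strictly profitable deviation.

P2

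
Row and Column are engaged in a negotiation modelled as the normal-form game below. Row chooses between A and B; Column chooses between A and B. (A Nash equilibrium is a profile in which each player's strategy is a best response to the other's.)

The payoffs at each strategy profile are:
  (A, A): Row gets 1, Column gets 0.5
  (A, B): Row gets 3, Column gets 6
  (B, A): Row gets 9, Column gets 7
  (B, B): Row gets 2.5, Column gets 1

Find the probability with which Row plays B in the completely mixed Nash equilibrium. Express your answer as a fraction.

11/23

Let x be the probability that Row plays A. In a completely mixed equilibrium, Column must be indifferent between A and B.
Column's expected payoff from A is 0.5x + 7(1−x); from B it is 6x + (1−x).
Setting these equal: −6.5x + 7 = 5x + 1, so x = 12/23.
Therefore Row plays B with probability 1 − 12/23 = 11/23.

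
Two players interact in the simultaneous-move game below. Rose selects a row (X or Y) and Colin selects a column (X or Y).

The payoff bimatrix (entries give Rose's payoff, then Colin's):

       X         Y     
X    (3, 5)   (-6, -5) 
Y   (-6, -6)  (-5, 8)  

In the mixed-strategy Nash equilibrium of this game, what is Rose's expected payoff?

-51/10

First find q, the probability Colin plays X, from Rose's indifference between X and Y: 3q − 6(1−q) = −6q − 5(1−q), giving q = 1/10.
Since Rose is indifferent in equilibrium, Rose's expected payoff equals the payoff from either row against (1/10, 9/10). Using X: 3(1/10) − 6(9/10) = -51/10.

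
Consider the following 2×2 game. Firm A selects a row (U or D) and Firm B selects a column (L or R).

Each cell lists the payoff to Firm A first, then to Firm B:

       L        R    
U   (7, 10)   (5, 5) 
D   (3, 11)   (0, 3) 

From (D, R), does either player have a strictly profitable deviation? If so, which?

Both

Firm A at (D, R) earns 0; deviating to U yields 5 — a strict improvement.
Firm B earns 3; deviating to L yields 11 — a strict improvement.
Both Firm A and Firm B have strictly profitable deviations.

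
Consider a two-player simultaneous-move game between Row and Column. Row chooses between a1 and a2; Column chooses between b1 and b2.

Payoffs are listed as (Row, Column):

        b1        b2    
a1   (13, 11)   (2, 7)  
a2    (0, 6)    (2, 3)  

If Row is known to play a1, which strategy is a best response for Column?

b1

Against a1, Column earns 11 from b1 and 7 from b2.
So b1 is the best response.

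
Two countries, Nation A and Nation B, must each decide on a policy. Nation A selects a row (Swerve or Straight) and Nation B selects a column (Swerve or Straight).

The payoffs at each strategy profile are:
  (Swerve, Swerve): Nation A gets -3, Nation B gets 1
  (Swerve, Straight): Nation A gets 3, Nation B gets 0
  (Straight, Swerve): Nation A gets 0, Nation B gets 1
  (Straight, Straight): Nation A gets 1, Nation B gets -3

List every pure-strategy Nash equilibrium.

(Swerve, Swerve): Nation A prefers Straight (0 > -3) — not an equilibrium.
(Swerve, Straight): Nation B prefers Swerve (1 > 0) — not an equilibrium.
(Straight, Swerve): Nation A gets 0 ≥ -3 from Swerve, and Nation B gets 1 ≥ -3 from Straight — Nash equilibrium.
(Straight, Straight): Nation A prefers Swerve (3 > 1); Nation B prefers Swerve (1 > -3) — not an equilibrium.

(Straight, Swerve)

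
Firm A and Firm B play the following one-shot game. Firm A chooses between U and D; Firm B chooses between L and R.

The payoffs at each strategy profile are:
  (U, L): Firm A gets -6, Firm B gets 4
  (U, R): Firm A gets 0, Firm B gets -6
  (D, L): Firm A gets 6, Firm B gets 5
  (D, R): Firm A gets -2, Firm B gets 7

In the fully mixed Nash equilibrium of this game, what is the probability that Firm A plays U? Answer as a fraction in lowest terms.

1/6

Let p be the probability that Firm A plays U. In a completely mixed equilibrium, Firm B must be indifferent between L and R.
Firm B's expected payoff from L is 4p + 5(1−p); from R it is −6p + 7(1−p).
Setting these equal: −p + 5 = −13p + 7, so p = 1/6.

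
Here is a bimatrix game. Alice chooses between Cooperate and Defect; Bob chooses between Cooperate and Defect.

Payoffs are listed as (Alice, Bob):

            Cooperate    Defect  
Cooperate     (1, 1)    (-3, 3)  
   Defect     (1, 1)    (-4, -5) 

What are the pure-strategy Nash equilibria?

(Cooperate, Cooperate): Bob prefers Defect (3 > 1) — not an equilibrium.
(Cooperate, Defect): Alice gets -3 ≥ -4 from Defect, and Bob gets 3 ≥ 1 from Cooperate — Nash equilibrium.
(Defect, Cooperate): Alice gets 1 ≥ 1 from Cooperate, and Bob gets 1 ≥ -5 from Defect — Nash equilibrium.
(Defect, Defect): Alice prefers Cooperate (-3 > -4); Bob prefers Cooperate (1 > -5) — not an equilibrium.

(Cooperate, Defect) and (Defect, Cooperate)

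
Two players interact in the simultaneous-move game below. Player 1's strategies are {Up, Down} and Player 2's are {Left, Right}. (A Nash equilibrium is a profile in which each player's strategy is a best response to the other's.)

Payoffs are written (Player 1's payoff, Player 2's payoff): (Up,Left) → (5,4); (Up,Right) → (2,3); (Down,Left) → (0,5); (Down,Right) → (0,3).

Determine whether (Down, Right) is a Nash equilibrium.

At (Down, Right), Player 1 earns 0; switching to Up would give 2, so Player 1 would deviate.
Player 2 earns 3; switching to Left would give 5, so Player 2 would deviate.
Since at least one player can profitably deviate, this is not a Nash equilibrium.

No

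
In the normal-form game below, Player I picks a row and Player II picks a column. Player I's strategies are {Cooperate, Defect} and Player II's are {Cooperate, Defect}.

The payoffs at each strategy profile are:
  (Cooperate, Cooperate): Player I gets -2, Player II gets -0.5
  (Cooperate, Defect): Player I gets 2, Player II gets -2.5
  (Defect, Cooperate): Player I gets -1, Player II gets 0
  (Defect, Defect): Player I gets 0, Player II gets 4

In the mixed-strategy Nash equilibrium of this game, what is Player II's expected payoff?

First find x, the probability Player I plays Cooperate, from Player II's indifference between Cooperate and Defect: −0.5x = −2.5x + 4(1−x), giving x = 2/3.
Since Player II is indifferent in equilibrium, Player II's expected payoff equals the payoff from either column against (2/3, 1/3). Using Cooperate: −0.5(2/3) = -1/3.

-1/3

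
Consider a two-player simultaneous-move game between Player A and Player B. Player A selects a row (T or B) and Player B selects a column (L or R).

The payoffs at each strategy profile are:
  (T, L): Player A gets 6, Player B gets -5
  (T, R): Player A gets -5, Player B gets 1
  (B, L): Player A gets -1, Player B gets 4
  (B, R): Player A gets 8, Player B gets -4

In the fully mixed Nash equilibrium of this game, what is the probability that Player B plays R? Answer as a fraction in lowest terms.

7/20

Let c be the probability that Player B plays L. In a completely mixed equilibrium, Player A must be indifferent between T and B.
Player A's expected payoff from T is 6c − 5(1−c); from B it is −c + 8(1−c).
Setting these equal: 11c − 5 = −9c + 8, so c = 13/20.
Therefore Player B plays R with probability 1 − 13/20 = 7/20.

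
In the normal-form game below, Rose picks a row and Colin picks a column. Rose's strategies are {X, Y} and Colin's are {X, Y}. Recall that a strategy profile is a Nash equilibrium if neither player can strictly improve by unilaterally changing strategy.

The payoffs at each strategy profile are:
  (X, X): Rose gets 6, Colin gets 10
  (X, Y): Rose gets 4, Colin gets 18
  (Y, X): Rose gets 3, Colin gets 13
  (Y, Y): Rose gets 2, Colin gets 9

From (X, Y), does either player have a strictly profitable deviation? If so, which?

Rose at (X, Y) earns 4; deviating to Y yields 2 — not better.
Colin earns 18; deviating to X yields 10 — not better.
Neither player can strictly improve; the profile is a Nash equilibrium.

Neither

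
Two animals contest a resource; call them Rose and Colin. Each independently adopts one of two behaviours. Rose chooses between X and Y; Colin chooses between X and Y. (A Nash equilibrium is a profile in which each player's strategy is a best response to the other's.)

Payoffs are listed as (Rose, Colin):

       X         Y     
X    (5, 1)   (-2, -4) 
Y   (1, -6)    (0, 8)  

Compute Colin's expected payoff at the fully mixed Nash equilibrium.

-16/19

First find p, the probability Rose plays X, from Colin's indifference between X and Y: p − 6(1−p) = −4p + 8(1−p), giving p = 14/19.
Since Colin is indifferent in equilibrium, Colin's expected payoff equals the payoff from either column against (14/19, 5/19). Using X: (14/19) − 6(5/19) = -16/19.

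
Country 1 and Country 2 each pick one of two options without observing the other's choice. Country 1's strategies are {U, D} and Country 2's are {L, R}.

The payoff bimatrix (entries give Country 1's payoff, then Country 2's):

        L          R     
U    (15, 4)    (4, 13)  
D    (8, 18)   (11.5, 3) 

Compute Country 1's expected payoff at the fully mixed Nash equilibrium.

281/29

First find q, the probability Country 2 plays L, from Country 1's indifference between U and D: 15q + 4(1−q) = 8q + 11.5(1−q), giving q = 15/29.
Since Country 1 is indifferent in equilibrium, Country 1's expected payoff equals the payoff from either row against (15/29, 14/29). Using U: 15(15/29) + 4(14/29) = 281/29.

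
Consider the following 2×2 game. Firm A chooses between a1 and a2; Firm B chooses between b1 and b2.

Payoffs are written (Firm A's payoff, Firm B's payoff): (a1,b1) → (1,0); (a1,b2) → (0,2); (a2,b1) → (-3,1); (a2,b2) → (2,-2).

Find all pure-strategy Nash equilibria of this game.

(a1, b1): Firm B prefers b2 (2 > 0) — not an equilibrium.
(a1, b2): Firm A prefers a2 (2 > 0) — not an equilibrium.
(a2, b1): Firm A prefers a1 (1 > -3) — not an equilibrium.
(a2, b2): Firm B prefers b1 (1 > -2) — not an equilibrium.

none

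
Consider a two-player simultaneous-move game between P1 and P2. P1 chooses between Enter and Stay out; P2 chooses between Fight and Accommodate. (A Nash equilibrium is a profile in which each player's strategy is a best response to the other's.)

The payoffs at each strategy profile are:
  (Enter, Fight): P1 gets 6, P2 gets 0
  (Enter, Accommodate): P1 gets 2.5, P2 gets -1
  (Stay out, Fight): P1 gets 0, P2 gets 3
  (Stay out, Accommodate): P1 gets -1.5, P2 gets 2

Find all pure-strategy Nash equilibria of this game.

(Enter, Fight)

(Enter, Fight): P1 gets 6 ≥ 0 from Stay out, and P2 gets 0 ≥ -1 from Accommodate — Nash equilibrium.
(Enter, Accommodate): P2 prefers Fight (0 > -1) — not an equilibrium.
(Stay out, Fight): P1 prefers Enter (6 > 0) — not an equilibrium.
(Stay out, Accommodate): P1 prefers Enter (2.5 > -1.5); P2 prefers Fight (3 > 2) — not an equilibrium.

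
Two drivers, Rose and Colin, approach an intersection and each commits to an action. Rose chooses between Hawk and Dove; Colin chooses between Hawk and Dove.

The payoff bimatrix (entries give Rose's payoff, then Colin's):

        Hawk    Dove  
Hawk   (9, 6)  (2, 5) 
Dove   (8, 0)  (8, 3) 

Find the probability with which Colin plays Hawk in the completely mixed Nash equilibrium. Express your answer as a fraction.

Let q be the probability that Colin plays Hawk. In a completely mixed equilibrium, Rose must be indifferent between Hawk and Dove.
Rose's expected payoff from Hawk is 9q + 2(1−q); from Dove it is 8q + 8(1−q).
Setting these equal: 7q + 2 = 8, so q = 6/7.

6/7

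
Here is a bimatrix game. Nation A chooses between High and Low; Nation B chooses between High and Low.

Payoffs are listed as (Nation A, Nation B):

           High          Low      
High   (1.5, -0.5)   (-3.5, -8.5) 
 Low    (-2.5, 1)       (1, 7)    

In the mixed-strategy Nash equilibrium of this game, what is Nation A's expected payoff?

-29/34

First find y, the probability Nation B plays High, from Nation A's indifference between High and Low: 1.5y − 3.5(1−y) = −2.5y + (1−y), giving y = 9/17.
Since Nation A is indifferent in equilibrium, Nation A's expected payoff equals the payoff from either row against (9/17, 8/17). Using High: 1.5(9/17) − 3.5(8/17) = -29/34.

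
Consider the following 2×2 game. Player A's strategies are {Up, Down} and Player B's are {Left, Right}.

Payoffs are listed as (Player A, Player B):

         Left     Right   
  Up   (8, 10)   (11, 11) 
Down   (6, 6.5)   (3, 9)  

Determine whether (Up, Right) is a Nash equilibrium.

At (Up, Right), Player A earns 11; switching to Down would give 3, so Player A has no profitable deviation.
Player B earns 11; switching to Left would give 10, so Player B has no profitable deviation.
Neither player can gain by a unilateral deviation, so this profile is a Nash equilibrium.

Yes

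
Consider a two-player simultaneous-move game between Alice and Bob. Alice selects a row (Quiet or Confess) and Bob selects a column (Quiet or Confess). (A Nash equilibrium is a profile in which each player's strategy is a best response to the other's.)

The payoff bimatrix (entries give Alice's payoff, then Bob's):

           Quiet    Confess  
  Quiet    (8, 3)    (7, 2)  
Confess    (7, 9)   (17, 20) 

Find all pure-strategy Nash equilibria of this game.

(Quiet, Quiet): Alice gets 8 ≥ 7 from Confess, and Bob gets 3 ≥ 2 from Confess — Nash equilibrium.
(Quiet, Confess): Alice prefers Confess (17 > 7); Bob prefers Quiet (3 > 2) — not an equilibrium.
(Confess, Quiet): Alice prefers Quiet (8 > 7); Bob prefers Confess (20 > 9) — not an equilibrium.
(Confess, Confess): Alice gets 17 ≥ 7 from Quiet, and Bob gets 20 ≥ 9 from Quiet — Nash equilibrium.

(Quiet, Quiet) and (Confess, Confess)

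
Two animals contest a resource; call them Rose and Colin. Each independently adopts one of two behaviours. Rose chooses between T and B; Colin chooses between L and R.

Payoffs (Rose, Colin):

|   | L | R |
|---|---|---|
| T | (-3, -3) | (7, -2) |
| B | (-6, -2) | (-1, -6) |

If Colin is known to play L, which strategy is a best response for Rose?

Against L, Rose earns -3 from T and -6 from B.
So T is the best response.

T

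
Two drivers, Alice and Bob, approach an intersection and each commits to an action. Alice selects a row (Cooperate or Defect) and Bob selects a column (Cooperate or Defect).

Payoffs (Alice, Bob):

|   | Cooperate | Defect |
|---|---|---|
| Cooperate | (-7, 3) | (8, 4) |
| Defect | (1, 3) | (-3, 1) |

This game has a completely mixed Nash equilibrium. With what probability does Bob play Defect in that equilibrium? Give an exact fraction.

8/19

Let y be the probability that Bob plays Cooperate. In a completely mixed equilibrium, Alice must be indifferent between Cooperate and Defect.
Alice's expected payoff from Cooperate is −7y + 8(1−y); from Defect it is y − 3(1−y).
Setting these equal: −15y + 8 = 4y − 3, so y = 11/19.
Therefore Bob plays Defect with probability 1 − 11/19 = 8/19.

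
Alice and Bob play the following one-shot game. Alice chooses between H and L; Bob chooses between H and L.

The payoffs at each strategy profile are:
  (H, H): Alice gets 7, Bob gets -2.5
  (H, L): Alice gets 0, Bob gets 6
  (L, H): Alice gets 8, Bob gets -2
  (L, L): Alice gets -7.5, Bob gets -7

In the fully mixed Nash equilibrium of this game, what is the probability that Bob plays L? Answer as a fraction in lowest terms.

2/17

Let q be the probability that Bob plays H. In a completely mixed equilibrium, Alice must be indifferent between H and L.
Alice's expected payoff from H is 7q; from L it is 8q − 7.5(1−q).
Setting these equal: 7q = 15.5q − 7.5, so q = 15/17.
Therefore Bob plays L with probability 1 − 15/17 = 2/17.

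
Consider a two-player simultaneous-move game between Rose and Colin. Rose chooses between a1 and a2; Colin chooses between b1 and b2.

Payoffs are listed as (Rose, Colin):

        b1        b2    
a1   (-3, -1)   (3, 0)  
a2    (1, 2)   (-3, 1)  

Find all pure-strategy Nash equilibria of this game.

(a1, b2) and (a2, b1)

(a1, b1): Rose prefers a2 (1 > -3); Colin prefers b2 (0 > -1) — not an equilibrium.
(a1, b2): Rose gets 3 ≥ -3 from a2, and Colin gets 0 ≥ -1 from b1 — Nash equilibrium.
(a2, b1): Rose gets 1 ≥ -3 from a1, and Colin gets 2 ≥ 1 from b2 — Nash equilibrium.
(a2, b2): Rose prefers a1 (3 > -3); Colin prefers b1 (2 > 1) — not an equilibrium.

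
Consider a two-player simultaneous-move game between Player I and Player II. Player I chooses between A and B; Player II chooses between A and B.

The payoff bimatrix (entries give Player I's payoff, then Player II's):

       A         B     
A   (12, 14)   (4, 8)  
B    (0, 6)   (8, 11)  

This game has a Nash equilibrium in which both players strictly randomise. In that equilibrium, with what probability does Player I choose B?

Let x be the probability that Player I plays A. In a completely mixed equilibrium, Player II must be indifferent between A and B.
Player II's expected payoff from A is 14x + 6(1−x); from B it is 8x + 11(1−x).
Setting these equal: 8x + 6 = −3x + 11, so x = 5/11.
Therefore Player I plays B with probability 1 − 5/11 = 6/11.

6/11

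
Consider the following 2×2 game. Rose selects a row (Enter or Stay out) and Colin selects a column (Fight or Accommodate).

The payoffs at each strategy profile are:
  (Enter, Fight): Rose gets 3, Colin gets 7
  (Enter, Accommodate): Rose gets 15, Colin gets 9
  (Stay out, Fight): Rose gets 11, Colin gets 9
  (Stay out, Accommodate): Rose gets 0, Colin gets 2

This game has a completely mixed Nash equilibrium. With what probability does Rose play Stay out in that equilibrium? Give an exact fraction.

Let x be the probability that Rose plays Enter. In a completely mixed equilibrium, Colin must be indifferent between Fight and Accommodate.
Colin's expected payoff from Fight is 7x + 9(1−x); from Accommodate it is 9x + 2(1−x).
Setting these equal: −2x + 9 = 7x + 2, so x = 7/9.
Therefore Rose plays Stay out with probability 1 − 7/9 = 2/9.

2/9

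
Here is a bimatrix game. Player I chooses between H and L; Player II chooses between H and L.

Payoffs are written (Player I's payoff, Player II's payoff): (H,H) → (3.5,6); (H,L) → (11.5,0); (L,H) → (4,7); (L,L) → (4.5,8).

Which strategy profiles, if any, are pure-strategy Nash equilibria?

(H, H): Player I prefers L (4 > 3.5) — not an equilibrium.
(H, L): Player II prefers H (6 > 0) — not an equilibrium.
(L, H): Player II prefers L (8 > 7) — not an equilibrium.
(L, L): Player I prefers H (11.5 > 4.5) — not an equilibrium.

none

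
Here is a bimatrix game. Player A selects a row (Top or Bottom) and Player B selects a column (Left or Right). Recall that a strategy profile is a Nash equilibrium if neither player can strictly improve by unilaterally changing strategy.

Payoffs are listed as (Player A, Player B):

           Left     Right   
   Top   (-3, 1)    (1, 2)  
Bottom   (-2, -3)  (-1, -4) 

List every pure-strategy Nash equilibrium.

(Top, Left): Player A prefers Bottom (-2 > -3); Player B prefers Right (2 > 1) — not an equilibrium.
(Top, Right): Player A gets 1 ≥ -1 from Bottom, and Player B gets 2 ≥ 1 from Left — Nash equilibrium.
(Bottom, Left): Player A gets -2 ≥ -3 from Top, and Player B gets -3 ≥ -4 from Right — Nash equilibrium.
(Bottom, Right): Player A prefers Top (1 > -1); Player B prefers Left (-3 > -4) — not an equilibrium.

(Top, Right) and (Bottom, Left)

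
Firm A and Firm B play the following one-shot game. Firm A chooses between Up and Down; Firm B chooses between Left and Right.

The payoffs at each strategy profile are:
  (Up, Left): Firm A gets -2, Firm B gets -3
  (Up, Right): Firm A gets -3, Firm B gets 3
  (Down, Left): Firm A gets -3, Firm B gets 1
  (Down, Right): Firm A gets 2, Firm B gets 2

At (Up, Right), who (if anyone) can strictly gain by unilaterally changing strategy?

Firm A

Firm A at (Up, Right) earns -3; deviating to Down yields 2 — a strict improvement.
Firm B earns 3; deviating to Left yields -3 — not better.
Only Firm A has a strictly profitable deviation.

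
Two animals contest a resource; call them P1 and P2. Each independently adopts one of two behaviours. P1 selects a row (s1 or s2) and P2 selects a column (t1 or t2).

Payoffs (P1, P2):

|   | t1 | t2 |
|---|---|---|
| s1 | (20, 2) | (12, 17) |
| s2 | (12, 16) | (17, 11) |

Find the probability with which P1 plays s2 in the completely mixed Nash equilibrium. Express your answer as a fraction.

3/4

Let r be the probability that P1 plays s1. In a completely mixed equilibrium, P2 must be indifferent between t1 and t2.
P2's expected payoff from t1 is 2r + 16(1−r); from t2 it is 17r + 11(1−r).
Setting these equal: −14r + 16 = 6r + 11, so r = 1/4.
Therefore P1 plays s2 with probability 1 − 1/4 = 3/4.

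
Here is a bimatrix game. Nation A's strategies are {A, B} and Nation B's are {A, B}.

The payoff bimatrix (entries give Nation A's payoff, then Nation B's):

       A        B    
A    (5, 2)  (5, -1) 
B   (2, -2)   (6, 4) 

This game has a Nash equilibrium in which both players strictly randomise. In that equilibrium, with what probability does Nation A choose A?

Let r be the probability that Nation A plays A. In a completely mixed equilibrium, Nation B must be indifferent between A and B.
Nation B's expected payoff from A is 2r − 2(1−r); from B it is −r + 4(1−r).
Setting these equal: 4r − 2 = −5r + 4, so r = 2/3.

2/3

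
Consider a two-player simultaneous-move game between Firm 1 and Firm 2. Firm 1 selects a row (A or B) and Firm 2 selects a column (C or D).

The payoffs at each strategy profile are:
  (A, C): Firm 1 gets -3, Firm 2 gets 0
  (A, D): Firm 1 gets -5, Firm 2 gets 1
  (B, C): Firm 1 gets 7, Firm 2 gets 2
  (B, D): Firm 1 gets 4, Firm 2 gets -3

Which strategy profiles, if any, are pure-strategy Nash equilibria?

(A, C): Firm 1 prefers B (7 > -3); Firm 2 prefers D (1 > 0) — not an equilibrium.
(A, D): Firm 1 prefers B (4 > -5) — not an equilibrium.
(B, C): Firm 1 gets 7 ≥ -3 from A, and Firm 2 gets 2 ≥ -3 from D — Nash equilibrium.
(B, D): Firm 2 prefers C (2 > -3) — not an equilibrium.

(B, C)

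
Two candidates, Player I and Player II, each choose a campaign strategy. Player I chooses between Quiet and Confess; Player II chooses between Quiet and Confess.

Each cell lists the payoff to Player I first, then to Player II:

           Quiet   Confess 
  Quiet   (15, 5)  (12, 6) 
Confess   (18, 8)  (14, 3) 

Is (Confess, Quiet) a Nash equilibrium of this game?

Yes

At (Confess, Quiet), Player I earns 18; switching to Quiet would give 15, so Player I has no profitable deviation.
Player II earns 8; switching to Confess would give 3, so Player II has no profitable deviation.
Neither player can gain by a unilateral deviation, so this profile is a Nash equilibrium.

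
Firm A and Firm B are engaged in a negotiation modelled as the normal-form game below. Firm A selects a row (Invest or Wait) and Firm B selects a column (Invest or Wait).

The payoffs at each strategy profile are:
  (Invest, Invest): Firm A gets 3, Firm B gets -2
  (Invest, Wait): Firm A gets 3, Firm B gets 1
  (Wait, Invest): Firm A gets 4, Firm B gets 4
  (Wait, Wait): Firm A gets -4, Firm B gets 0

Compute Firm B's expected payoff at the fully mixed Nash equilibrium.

First find x, the probability Firm A plays Invest, from Firm B's indifference between Invest and Wait: −2x + 4(1−x) = x, giving x = 4/7.
Since Firm B is indifferent in equilibrium, Firm B's expected payoff equals the payoff from either column against (4/7, 3/7). Using Invest: −2(4/7) + 4(3/7) = 4/7.

4/7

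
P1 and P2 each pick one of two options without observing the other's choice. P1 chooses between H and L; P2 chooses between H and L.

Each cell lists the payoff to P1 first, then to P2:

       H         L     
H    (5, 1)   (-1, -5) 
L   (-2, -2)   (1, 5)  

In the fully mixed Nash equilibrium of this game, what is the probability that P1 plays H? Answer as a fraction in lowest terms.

Let p be the probability that P1 plays H. In a completely mixed equilibrium, P2 must be indifferent between H and L.
P2's expected payoff from H is p − 2(1−p); from L it is −5p + 5(1−p).
Setting these equal: 3p − 2 = −10p + 5, so p = 7/13.

7/13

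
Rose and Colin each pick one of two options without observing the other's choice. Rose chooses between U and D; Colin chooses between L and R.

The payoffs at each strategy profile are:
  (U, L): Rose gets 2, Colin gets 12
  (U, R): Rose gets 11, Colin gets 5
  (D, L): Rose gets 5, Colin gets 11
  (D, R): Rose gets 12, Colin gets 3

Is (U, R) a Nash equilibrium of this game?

At (U, R), Rose earns 11; switching to D would give 12, so Rose would deviate.
Colin earns 5; switching to L would give 12, so Colin would deviate.
Since at least one player can profitably deviate, this is not a Nash equilibrium.

No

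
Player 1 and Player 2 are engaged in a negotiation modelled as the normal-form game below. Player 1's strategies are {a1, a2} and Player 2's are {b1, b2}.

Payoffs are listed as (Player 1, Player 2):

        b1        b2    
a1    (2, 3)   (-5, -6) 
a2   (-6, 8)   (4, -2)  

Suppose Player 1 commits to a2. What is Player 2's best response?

Against a2, Player 2 earns 8 from b1 and -2 from b2.
So b1 is the best response.

b1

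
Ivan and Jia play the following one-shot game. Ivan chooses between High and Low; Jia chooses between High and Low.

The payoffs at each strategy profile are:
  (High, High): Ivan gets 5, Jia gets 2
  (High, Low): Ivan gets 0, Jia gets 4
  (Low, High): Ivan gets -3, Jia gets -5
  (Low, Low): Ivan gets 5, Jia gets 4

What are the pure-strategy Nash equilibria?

(Low, Low)

(High, High): Jia prefers Low (4 > 2) — not an equilibrium.
(High, Low): Ivan prefers Low (5 > 0) — not an equilibrium.
(Low, High): Ivan prefers High (5 > -3); Jia prefers Low (4 > -5) — not an equilibrium.
(Low, Low): Ivan gets 5 ≥ 0 from High, and Jia gets 4 ≥ -5 from High — Nash equilibrium.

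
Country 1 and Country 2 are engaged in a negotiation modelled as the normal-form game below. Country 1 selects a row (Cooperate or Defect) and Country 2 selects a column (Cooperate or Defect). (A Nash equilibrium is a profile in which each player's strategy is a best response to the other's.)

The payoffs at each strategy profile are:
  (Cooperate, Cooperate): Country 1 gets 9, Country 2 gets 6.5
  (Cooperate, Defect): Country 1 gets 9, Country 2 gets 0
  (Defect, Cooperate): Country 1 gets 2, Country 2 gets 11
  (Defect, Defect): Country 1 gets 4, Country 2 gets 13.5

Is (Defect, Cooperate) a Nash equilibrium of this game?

At (Defect, Cooperate), Country 1 earns 2; switching to Cooperate would give 9, so Country 1 would deviate.
Country 2 earns 11; switching to Defect would give 13.5, so Country 2 would deviate.
Since at least one player can profitably deviate, this is not a Nash equilibrium.

No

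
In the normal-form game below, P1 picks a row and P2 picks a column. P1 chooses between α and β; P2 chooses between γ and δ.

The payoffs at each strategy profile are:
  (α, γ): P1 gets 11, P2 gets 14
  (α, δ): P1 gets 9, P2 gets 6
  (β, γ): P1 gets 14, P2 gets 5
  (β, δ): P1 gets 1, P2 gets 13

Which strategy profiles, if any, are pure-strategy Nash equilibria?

none

(α, γ): P1 prefers β (14 > 11) — not an equilibrium.
(α, δ): P2 prefers γ (14 > 6) — not an equilibrium.
(β, γ): P2 prefers δ (13 > 5) — not an equilibrium.
(β, δ): P1 prefers α (9 > 1) — not an equilibrium.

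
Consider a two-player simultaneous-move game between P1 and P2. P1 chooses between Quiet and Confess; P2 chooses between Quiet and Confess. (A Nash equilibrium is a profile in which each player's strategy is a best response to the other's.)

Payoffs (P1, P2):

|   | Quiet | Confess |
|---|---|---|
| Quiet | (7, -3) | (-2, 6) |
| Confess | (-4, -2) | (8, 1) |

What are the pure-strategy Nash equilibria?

(Quiet, Quiet): P2 prefers Confess (6 > -3) — not an equilibrium.
(Quiet, Confess): P1 prefers Confess (8 > -2) — not an equilibrium.
(Confess, Quiet): P1 prefers Quiet (7 > -4); P2 prefers Confess (1 > -2) — not an equilibrium.
(Confess, Confess): P1 gets 8 ≥ -2 from Quiet, and P2 gets 1 ≥ -2 from Quiet — Nash equilibrium.

(Confess, Confess)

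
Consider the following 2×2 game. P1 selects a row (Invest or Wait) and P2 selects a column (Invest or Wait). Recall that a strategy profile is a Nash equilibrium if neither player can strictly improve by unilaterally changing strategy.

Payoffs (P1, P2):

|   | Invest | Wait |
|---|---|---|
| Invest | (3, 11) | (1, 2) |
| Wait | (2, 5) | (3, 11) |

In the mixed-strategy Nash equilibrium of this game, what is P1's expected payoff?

7/3

First find q, the probability P2 plays Invest, from P1's indifference between Invest and Wait: 3q + (1−q) = 2q + 3(1−q), giving q = 2/3.
Since P1 is indifferent in equilibrium, P1's expected payoff equals the payoff from either row against (2/3, 1/3). Using Invest: 3(2/3) + (1/3) = 7/3.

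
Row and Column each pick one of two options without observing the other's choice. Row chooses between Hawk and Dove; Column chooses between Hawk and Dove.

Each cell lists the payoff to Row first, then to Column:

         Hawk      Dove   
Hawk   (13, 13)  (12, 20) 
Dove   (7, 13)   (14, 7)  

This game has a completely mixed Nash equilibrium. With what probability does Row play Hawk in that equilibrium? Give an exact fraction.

Let x be the probability that Row plays Hawk. In a completely mixed equilibrium, Column must be indifferent between Hawk and Dove.
Column's expected payoff from Hawk is 13x + 13(1−x); from Dove it is 20x + 7(1−x).
Setting these equal: 13 = 13x + 7, so x = 6/13.

6/13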